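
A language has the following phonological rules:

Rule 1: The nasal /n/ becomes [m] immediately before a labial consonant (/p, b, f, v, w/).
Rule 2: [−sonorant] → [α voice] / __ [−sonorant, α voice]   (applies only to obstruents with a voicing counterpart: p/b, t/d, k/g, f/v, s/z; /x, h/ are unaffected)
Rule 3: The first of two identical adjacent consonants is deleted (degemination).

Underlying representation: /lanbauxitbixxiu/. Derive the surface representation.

lambauxidbixiu

Rule 1 (nasal place assimilation): /n/ precedes the labial consonant /b/, so it assimilates in place to [m]. /lanbauxitbixxiu/ → lambauxitbixxiu.
Rule 2 (regressive voicing assimilation): /t/ precedes the voiced obstruent /b/, so it voices to [d] by assimilation. /lambauxitbixxiu/ → lambauxidbixxiu.
Rule 3 (degemination): /xx/ is a geminate; the first /x/ deletes. /lambauxidbixxiu/ → lambauxidbixiu.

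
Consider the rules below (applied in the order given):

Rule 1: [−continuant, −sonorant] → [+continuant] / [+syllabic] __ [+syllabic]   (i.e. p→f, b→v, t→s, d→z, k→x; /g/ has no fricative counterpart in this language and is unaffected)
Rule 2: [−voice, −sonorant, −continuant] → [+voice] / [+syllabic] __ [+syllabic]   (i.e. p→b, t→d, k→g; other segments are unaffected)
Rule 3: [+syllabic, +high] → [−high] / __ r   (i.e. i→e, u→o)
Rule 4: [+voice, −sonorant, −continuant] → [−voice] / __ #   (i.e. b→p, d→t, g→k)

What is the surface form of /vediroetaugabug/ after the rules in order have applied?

vezeroesaugavuk

Rule 1 (intervocalic spirantization): /d/ is a stop between vowels /e/ and /i/, so it spirantizes to the fricative [z]. /t/ is a stop between vowels /e/ and /a/, so it spirantizes to the fricative [s]. /b/ is a stop between vowels /a/ and /u/, so it spirantizes to the fricative [v]. /vediroetaugabug/ → veziroesaugavug.
Rule 2 (intervocalic voicing): no segment meets the environment; /veziroesaugavug/ is unchanged.
Rule 3 (pre-rhotic lowering): /i/ is a high vowel immediately before /r/, so it lowers to [e]. /veziroesaugavug/ → vezeroesaugavug.
Rule 4 (final devoicing): /g/ is a voiced stop in word-final position, so it devoices to [k]. /vezeroesaugavug/ → vezeroesaugavuk.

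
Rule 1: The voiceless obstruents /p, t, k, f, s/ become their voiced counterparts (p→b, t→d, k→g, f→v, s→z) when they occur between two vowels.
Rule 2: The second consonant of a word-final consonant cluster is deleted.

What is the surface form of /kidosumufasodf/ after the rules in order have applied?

Rule 1 (intervocalic voicing): /s/ is a voiceless obstruent between vowels /o/ and /u/, so it voices to [z]. /f/ is a voiceless obstruent between vowels /u/ and /a/, so it voices to [v]. /s/ is a voiceless obstruent between vowels /a/ and /o/, so it voices to [z]. /kidosumufasodf/ → kidozumuvazodf.
Rule 2 (final cluster simplification): /f/ is the second consonant of a word-final cluster /df/, so it deletes. /kidozumuvazodf/ → kidozumuvazod.

kidozumuvazod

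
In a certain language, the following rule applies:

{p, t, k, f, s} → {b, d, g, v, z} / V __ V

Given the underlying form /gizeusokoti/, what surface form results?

gizeuzogodi

/s/ is a voiceless obstruent between vowels /u/ and /o/, so it voices to [z].
/k/ is a voiceless obstruent between vowels /o/ and /o/, so it voices to [g].
/t/ is a voiceless obstruent between vowels /o/ and /i/, so it voices to [d].
Surface form: [gizeuzogodi].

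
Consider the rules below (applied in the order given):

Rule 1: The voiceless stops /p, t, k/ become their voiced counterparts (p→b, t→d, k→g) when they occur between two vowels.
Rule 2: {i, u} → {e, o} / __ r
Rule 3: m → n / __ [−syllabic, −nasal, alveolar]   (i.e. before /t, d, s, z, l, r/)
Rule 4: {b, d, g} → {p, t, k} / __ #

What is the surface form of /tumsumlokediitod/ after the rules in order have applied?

Rule 1 (intervocalic voicing): /k/ is a voiceless stop between vowels /o/ and /e/, so it voices to [g]. /t/ is a voiceless stop between vowels /i/ and /o/, so it voices to [d]. /tumsumlokediitod/ → tumsumlogediidod.
Rule 2 (pre-rhotic lowering): no segment meets the environment; /tumsumlogediidod/ is unchanged.
Rule 3 (nasal place assimilation): /m/ precedes the alveolar consonant /s/, so it assimilates in place to [n]. /m/ precedes the alveolar consonant /l/, so it assimilates in place to [n]. /tumsumlogediidod/ → tunsunlogediidod.
Rule 4 (final devoicing): /d/ is a voiced stop in word-final position, so it devoices to [t]. /tunsunlogediidod/ → tunsunlogediidot.

tunsunlogediidot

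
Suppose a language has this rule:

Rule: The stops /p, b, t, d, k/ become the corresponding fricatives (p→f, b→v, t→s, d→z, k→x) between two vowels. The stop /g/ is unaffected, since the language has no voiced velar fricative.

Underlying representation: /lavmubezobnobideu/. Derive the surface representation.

lavmuvezobnovizeu

Scanning /lavmubezobnobideu/: /b/ is a stop between vowels /u/ and /e/, so it spirantizes to the fricative [v]; /b/ at position 10 is not in the conditioning environment; /b/ is a stop between vowels /o/ and /i/, so it spirantizes to the fricative [v]; /d/ is a stop between vowels /i/ and /e/, so it spirantizes to the fricative [z].
Result: [lavmuvezobnovizeu].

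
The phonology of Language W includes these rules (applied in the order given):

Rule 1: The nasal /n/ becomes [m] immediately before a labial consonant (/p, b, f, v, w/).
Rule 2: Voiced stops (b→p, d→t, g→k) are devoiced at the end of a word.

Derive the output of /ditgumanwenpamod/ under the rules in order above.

ditgumamwempamot

Rule 1 (nasal place assimilation): /n/ precedes the labial consonant /w/, so it assimilates in place to [m]. /n/ precedes the labial consonant /p/, so it assimilates in place to [m]. /ditgumanwenpamod/ → ditgumamwempamod.
Rule 2 (final devoicing): /d/ is a voiced stop in word-final position, so it devoices to [t]. /ditgumamwempamod/ → ditgumamwempamot.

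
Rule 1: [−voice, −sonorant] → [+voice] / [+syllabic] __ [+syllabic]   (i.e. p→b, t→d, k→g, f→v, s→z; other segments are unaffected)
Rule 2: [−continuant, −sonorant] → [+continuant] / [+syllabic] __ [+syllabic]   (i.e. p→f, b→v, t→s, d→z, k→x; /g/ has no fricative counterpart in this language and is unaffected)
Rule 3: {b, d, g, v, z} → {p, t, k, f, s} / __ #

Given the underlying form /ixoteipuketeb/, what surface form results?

ixozeivugezep

Rule 1 (intervocalic voicing): /t/ is a voiceless obstruent between vowels /o/ and /e/, so it voices to [d]. /p/ is a voiceless obstruent between vowels /i/ and /u/, so it voices to [b]. /k/ is a voiceless obstruent between vowels /u/ and /e/, so it voices to [g]. /t/ is a voiceless obstruent between vowels /e/ and /e/, so it voices to [d]. /ixoteipuketeb/ → ixodeibugedeb.
Rule 2 (intervocalic spirantization): /d/ is a stop between vowels /o/ and /e/, so it spirantizes to the fricative [z]. /b/ is a stop between vowels /i/ and /u/, so it spirantizes to the fricative [v]. /d/ is a stop between vowels /e/ and /e/, so it spirantizes to the fricative [z]. /ixodeibugedeb/ → ixozeivugezeb.
Rule 3 (final devoicing): /b/ is a voiced obstruent in word-final position, so it devoices to [p]. /ixozeivugezeb/ → ixozeivugezep.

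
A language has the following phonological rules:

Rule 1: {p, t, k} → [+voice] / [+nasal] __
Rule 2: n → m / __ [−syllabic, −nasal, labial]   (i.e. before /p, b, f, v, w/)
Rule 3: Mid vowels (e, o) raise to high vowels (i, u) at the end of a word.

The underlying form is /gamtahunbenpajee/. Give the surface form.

Rule 1 (post-nasal voicing): /t/ is a voiceless stop immediately after the nasal /m/, so it voices to [d]. /p/ is a voiceless stop immediately after the nasal /n/, so it voices to [b]. /gamtahunbenpajee/ → gamdahunbenbajee.
Rule 2 (nasal place assimilation): /n/ precedes the labial consonant /b/, so it assimilates in place to [m]. /n/ precedes the labial consonant /b/, so it assimilates in place to [m]. /gamdahunbenbajee/ → gamdahumbembajee.
Rule 3 (final vowel raising): /e/ is a mid vowel in word-final position, so it raises to [i]. /gamdahumbembajee/ → gamdahumbembajei.

gamdahumbembajei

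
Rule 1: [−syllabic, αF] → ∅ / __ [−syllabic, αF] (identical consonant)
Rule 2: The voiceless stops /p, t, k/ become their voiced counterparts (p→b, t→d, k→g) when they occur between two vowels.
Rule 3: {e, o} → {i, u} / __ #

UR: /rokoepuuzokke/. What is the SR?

Rule 1 (degemination): /kk/ is a geminate; the first /k/ deletes. /rokoepuuzokke/ → rokoepuuzoke.
Rule 2 (intervocalic voicing): /k/ is a voiceless stop between vowels /o/ and /o/, so it voices to [g]. /p/ is a voiceless stop between vowels /e/ and /u/, so it voices to [b]. /k/ is a voiceless stop between vowels /o/ and /e/, so it voices to [g]. /rokoepuuzoke/ → rogoebuuzoge.
Rule 3 (final vowel raising): /e/ is a mid vowel in word-final position, so it raises to [i]. /rogoebuuzoge/ → rogoebuuzogi.

rogoebuuzogi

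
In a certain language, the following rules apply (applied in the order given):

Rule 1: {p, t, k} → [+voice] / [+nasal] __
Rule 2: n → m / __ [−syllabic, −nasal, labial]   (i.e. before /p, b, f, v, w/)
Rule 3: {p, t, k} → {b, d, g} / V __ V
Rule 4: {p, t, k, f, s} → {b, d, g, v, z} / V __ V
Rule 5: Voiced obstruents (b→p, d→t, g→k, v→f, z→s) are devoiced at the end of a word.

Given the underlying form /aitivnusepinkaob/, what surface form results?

Rule 1 (post-nasal voicing): /k/ is a voiceless stop immediately after the nasal /n/, so it voices to [g]. /aitivnusepinkaob/ → aitivnusepingaob.
Rule 2 (nasal place assimilation): no segment meets the environment; /aitivnusepingaob/ is unchanged.
Rule 3 (intervocalic voicing): /t/ is a voiceless stop between vowels /i/ and /i/, so it voices to [d]. /p/ is a voiceless stop between vowels /e/ and /i/, so it voices to [b]. /aitivnusepingaob/ → aidivnusebingaob.
Rule 4 (intervocalic voicing): /s/ is a voiceless obstruent between vowels /u/ and /e/, so it voices to [z]. /aidivnusebingaob/ → aidivnuzebingaob.
Rule 5 (final devoicing): /b/ is a voiced obstruent in word-final position, so it devoices to [p]. /aidivnuzebingaob/ → aidivnuzebingaop.

aidivnuzebingaop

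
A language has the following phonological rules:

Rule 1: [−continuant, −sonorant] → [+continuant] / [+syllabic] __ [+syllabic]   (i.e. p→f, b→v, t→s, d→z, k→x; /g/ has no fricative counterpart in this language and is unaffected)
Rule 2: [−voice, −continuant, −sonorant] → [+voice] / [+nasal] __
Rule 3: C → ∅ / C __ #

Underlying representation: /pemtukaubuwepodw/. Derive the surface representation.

pemduxauvuwefod

Rule 1 (intervocalic spirantization): /k/ is a stop between vowels /u/ and /a/, so it spirantizes to the fricative [x]. /b/ is a stop between vowels /u/ and /u/, so it spirantizes to the fricative [v]. /p/ is a stop between vowels /e/ and /o/, so it spirantizes to the fricative [f]. /pemtukaubuwepodw/ → pemtuxauvuwefodw.
Rule 2 (post-nasal voicing): /t/ is a voiceless stop immediately after the nasal /m/, so it voices to [d]. /pemtuxauvuwefodw/ → pemduxauvuwefodw.
Rule 3 (final cluster simplification): /w/ is the second consonant of a word-final cluster /dw/, so it deletes. /pemduxauvuwefodw/ → pemduxauvuwefod.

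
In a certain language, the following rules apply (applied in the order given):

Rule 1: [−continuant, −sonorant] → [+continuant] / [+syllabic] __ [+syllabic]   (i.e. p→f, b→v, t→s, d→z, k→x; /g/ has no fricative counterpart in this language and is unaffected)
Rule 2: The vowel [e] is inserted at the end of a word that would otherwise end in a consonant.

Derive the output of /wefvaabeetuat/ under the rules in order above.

Rule 1 (intervocalic spirantization): /b/ is a stop between vowels /a/ and /e/, so it spirantizes to the fricative [v]. /t/ is a stop between vowels /e/ and /u/, so it spirantizes to the fricative [s]. /wefvaabeetuat/ → wefvaaveesuat.
Rule 2 (final e-epenthesis): the form ends in the consonant /t/, so [e] is inserted word-finally. /wefvaaveesuat/ → wefvaaveesuate.

wefvaaveesuate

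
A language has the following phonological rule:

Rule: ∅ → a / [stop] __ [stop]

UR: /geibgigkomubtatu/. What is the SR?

geibagigakomubatatu

/b/ and /g/ form a stop–stop cluster, so [a] is inserted between them.
/g/ and /k/ form a stop–stop cluster, so [a] is inserted between them.
/b/ and /t/ form a stop–stop cluster, so [a] is inserted between them.
Surface form: [geibagigakomubatatu].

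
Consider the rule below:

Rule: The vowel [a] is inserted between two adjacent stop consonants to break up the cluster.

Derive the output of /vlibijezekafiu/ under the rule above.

No segment of /vlibijezekafiu/ meets the structural description of the rule, so the form surfaces unchanged.

vlibijezekafiu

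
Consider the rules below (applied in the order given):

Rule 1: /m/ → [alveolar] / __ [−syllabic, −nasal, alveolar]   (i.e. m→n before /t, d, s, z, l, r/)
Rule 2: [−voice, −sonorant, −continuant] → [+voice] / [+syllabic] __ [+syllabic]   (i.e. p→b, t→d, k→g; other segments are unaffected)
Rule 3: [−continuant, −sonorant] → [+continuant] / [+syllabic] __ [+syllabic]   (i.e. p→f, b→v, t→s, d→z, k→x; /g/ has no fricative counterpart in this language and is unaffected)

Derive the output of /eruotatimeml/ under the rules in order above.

Rule 1 (nasal place assimilation): /m/ precedes the alveolar consonant /l/, so it assimilates in place to [n]. /eruotatimeml/ → eruotatimenl.
Rule 2 (intervocalic voicing): /t/ is a voiceless stop between vowels /o/ and /a/, so it voices to [d]. /t/ is a voiceless stop between vowels /a/ and /i/, so it voices to [d]. /eruotatimenl/ → eruodadimenl.
Rule 3 (intervocalic spirantization): /d/ is a stop between vowels /o/ and /a/, so it spirantizes to the fricative [z]. /d/ is a stop between vowels /a/ and /i/, so it spirantizes to the fricative [z]. /eruodadimenl/ → eruozazimenl.

eruozazimenl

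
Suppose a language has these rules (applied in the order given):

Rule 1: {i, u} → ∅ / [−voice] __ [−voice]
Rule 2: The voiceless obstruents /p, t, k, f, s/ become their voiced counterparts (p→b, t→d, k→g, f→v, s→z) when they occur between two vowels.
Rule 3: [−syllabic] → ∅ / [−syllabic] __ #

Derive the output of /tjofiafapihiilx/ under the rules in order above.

Rule 1 (high vowel syncope): /i/ is a high vowel flanked by voiceless consonants /p/ and /h/, so it deletes. /tjofiafapihiilx/ → tjofiafaphiilx.
Rule 2 (intervocalic voicing): /f/ is a voiceless obstruent between vowels /o/ and /i/, so it voices to [v]. /f/ is a voiceless obstruent between vowels /a/ and /a/, so it voices to [v]. /tjofiafaphiilx/ → tjoviavaphiilx.
Rule 3 (final cluster simplification): /x/ is the second consonant of a word-final cluster /lx/, so it deletes. /tjoviavaphiilx/ → tjoviavaphiil.

tjoviavaphiil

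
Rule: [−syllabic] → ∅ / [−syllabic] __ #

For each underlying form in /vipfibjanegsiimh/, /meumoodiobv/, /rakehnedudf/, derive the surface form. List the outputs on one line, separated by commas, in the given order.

/vipfibjanegsiimh/: /h/ is the second consonant of a word-final cluster /mh/, so it deletes. → [vipfibjanegsiim].
/meumoodiobv/: /v/ is the second consonant of a word-final cluster /bv/, so it deletes. → [meumoodiob].
/rakehnedudf/: /f/ is the second consonant of a word-final cluster /df/, so it deletes. → [rakehnedud].

vipfibjanegsiim, meumoodiob, rakehnedud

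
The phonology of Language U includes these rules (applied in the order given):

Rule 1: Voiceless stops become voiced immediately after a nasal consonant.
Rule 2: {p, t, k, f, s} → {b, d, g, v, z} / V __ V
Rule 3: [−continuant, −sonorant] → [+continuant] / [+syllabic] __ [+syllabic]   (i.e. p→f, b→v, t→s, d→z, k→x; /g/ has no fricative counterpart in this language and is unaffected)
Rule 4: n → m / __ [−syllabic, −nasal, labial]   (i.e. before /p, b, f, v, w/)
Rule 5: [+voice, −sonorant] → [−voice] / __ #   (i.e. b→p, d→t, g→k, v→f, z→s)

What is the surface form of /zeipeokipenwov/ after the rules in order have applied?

zeiveogivemwof

Rule 1 (post-nasal voicing): no segment meets the environment; /zeipeokipenwov/ is unchanged.
Rule 2 (intervocalic voicing): /p/ is a voiceless obstruent between vowels /i/ and /e/, so it voices to [b]. /k/ is a voiceless obstruent between vowels /o/ and /i/, so it voices to [g]. /p/ is a voiceless obstruent between vowels /i/ and /e/, so it voices to [b]. /zeipeokipenwov/ → zeibeogibenwov.
Rule 3 (intervocalic spirantization): /b/ is a stop between vowels /i/ and /e/, so it spirantizes to the fricative [v]. /b/ is a stop between vowels /i/ and /e/, so it spirantizes to the fricative [v]. /zeibeogibenwov/ → zeiveogivenwov.
Rule 4 (nasal place assimilation): /n/ precedes the labial consonant /w/, so it assimilates in place to [m]. /zeiveogivenwov/ → zeiveogivemwov.
Rule 5 (final devoicing): /v/ is a voiced obstruent in word-final position, so it devoices to [f]. /zeiveogivemwov/ → zeiveogivemwof.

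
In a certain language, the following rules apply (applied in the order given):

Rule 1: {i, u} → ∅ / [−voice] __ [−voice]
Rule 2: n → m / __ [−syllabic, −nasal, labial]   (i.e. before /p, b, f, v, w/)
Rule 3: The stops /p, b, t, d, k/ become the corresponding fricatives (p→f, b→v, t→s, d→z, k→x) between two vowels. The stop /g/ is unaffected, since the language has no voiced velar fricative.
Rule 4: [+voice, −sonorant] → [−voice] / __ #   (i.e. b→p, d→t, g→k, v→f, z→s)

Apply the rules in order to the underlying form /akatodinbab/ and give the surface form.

Rule 1 (high vowel syncope): no segment meets the environment; /akatodinbab/ is unchanged.
Rule 2 (nasal place assimilation): /n/ precedes the labial consonant /b/, so it assimilates in place to [m]. /akatodinbab/ → akatodimbab.
Rule 3 (intervocalic spirantization): /k/ is a stop between vowels /a/ and /a/, so it spirantizes to the fricative [x]. /t/ is a stop between vowels /a/ and /o/, so it spirantizes to the fricative [s]. /d/ is a stop between vowels /o/ and /i/, so it spirantizes to the fricative [z]. /akatodimbab/ → axasozimbab.
Rule 4 (final devoicing): /b/ is a voiced obstruent in word-final position, so it devoices to [p]. /axasozimbab/ → axasozimbap.

axasozimbap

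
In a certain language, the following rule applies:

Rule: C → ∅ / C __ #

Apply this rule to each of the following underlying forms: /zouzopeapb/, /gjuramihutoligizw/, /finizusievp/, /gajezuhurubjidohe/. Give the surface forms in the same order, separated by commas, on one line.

/zouzopeapb/: /b/ is the second consonant of a word-final cluster /pb/, so it deletes. → [zouzopeap].
/gjuramihutoligizw/: /w/ is the second consonant of a word-final cluster /zw/, so it deletes. → [gjuramihutoligiz].
/finizusievp/: /p/ is the second consonant of a word-final cluster /vp/, so it deletes. → [finizusiev].
/gajezuhurubjidohe/: the rule's environment is not met; surfaces unchanged as [gajezuhurubjidohe].

zouzopeap, gjuramihutoligiz, finizusiev, gajezuhurubjidohe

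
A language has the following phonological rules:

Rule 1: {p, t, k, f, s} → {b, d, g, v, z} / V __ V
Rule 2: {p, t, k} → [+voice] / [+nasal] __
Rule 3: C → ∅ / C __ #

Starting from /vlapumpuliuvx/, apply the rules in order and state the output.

vlabumbuliuv

Rule 1 (intervocalic voicing): /p/ is a voiceless obstruent between vowels /a/ and /u/, so it voices to [b]. /vlapumpuliuvx/ → vlabumpuliuvx.
Rule 2 (post-nasal voicing): /p/ is a voiceless stop immediately after the nasal /m/, so it voices to [b]. /vlabumpuliuvx/ → vlabumbuliuvx.
Rule 3 (final cluster simplification): /x/ is the second consonant of a word-final cluster /vx/, so it deletes. /vlabumbuliuvx/ → vlabumbuliuv.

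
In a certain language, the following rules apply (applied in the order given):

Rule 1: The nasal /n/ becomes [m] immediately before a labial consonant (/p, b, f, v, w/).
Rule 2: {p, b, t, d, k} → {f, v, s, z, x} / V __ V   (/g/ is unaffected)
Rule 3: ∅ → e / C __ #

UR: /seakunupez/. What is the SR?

Rule 1 (nasal place assimilation): no segment meets the environment; /seakunupez/ is unchanged.
Rule 2 (intervocalic spirantization): /k/ is a stop between vowels /a/ and /u/, so it spirantizes to the fricative [x]. /p/ is a stop between vowels /u/ and /e/, so it spirantizes to the fricative [f]. /seakunupez/ → seaxunufez.
Rule 3 (final e-epenthesis): the form ends in the consonant /z/, so [e] is inserted word-finally. /seaxunufez/ → seaxunufeze.

seaxunufeze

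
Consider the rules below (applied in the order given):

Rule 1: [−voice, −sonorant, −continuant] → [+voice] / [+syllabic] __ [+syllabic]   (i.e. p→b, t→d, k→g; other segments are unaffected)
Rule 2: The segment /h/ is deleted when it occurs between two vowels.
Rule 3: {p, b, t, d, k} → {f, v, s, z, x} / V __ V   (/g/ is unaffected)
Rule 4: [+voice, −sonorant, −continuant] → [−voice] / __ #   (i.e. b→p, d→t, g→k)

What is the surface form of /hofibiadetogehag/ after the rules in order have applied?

hofiviazezogeak

Rule 1 (intervocalic voicing): /t/ is a voiceless stop between vowels /e/ and /o/, so it voices to [d]. /hofibiadetogehag/ → hofibiadedogehag.
Rule 2 (intervocalic h-deletion): /h/ occurs between vowels /e/ and /a/, so it deletes. /hofibiadedogehag/ → hofibiadedogeag.
Rule 3 (intervocalic spirantization): /b/ is a stop between vowels /i/ and /i/, so it spirantizes to the fricative [v]. /d/ is a stop between vowels /a/ and /e/, so it spirantizes to the fricative [z]. /d/ is a stop between vowels /e/ and /o/, so it spirantizes to the fricative [z]. /hofibiadedogeag/ → hofiviazezogeag.
Rule 4 (final devoicing): /g/ is a voiced stop in word-final position, so it devoices to [k]. /hofiviazezogeag/ → hofiviazezogeak.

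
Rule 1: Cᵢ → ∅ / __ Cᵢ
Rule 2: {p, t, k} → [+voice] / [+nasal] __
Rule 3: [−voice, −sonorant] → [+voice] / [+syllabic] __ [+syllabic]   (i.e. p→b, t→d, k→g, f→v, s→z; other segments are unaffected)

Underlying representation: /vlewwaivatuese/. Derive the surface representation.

Rule 1 (degemination): /ww/ is a geminate; the first /w/ deletes. /vlewwaivatuese/ → vlewaivatuese.
Rule 2 (post-nasal voicing): no segment meets the environment; /vlewaivatuese/ is unchanged.
Rule 3 (intervocalic voicing): /t/ is a voiceless obstruent between vowels /a/ and /u/, so it voices to [d]. /s/ is a voiceless obstruent between vowels /e/ and /e/, so it voices to [z]. /vlewaivatuese/ → vlewaivadueze.

vlewaivadueze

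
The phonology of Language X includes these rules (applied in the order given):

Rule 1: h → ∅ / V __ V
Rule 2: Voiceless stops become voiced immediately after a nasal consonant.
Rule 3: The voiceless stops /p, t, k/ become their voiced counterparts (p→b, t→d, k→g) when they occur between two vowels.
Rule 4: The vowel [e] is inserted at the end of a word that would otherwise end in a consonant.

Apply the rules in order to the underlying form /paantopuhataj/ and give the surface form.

Rule 1 (intervocalic h-deletion): /h/ occurs between vowels /u/ and /a/, so it deletes. /paantopuhataj/ → paantopuataj.
Rule 2 (post-nasal voicing): /t/ is a voiceless stop immediately after the nasal /n/, so it voices to [d]. /paantopuataj/ → paandopuataj.
Rule 3 (intervocalic voicing): /p/ is a voiceless stop between vowels /o/ and /u/, so it voices to [b]. /t/ is a voiceless stop between vowels /a/ and /a/, so it voices to [d]. /paandopuataj/ → paandobuadaj.
Rule 4 (final e-epenthesis): the form ends in the consonant /j/, so [e] is inserted word-finally. /paandobuadaj/ → paandobuadaje.

paandobuadaje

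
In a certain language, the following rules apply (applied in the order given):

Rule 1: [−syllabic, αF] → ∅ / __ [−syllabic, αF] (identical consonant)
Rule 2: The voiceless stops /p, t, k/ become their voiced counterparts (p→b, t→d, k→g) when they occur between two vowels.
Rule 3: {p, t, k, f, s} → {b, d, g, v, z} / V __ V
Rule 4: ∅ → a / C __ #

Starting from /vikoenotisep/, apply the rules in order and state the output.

vigoenodizepa

Rule 1 (degemination): no segment meets the environment; /vikoenotisep/ is unchanged.
Rule 2 (intervocalic voicing): /k/ is a voiceless stop between vowels /i/ and /o/, so it voices to [g]. /t/ is a voiceless stop between vowels /o/ and /i/, so it voices to [d]. /vikoenotisep/ → vigoenodisep.
Rule 3 (intervocalic voicing): /s/ is a voiceless obstruent between vowels /i/ and /e/, so it voices to [z]. /vigoenodisep/ → vigoenodizep.
Rule 4 (final a-epenthesis): the form ends in the consonant /p/, so [a] is inserted word-finally. /vigoenodizep/ → vigoenodizepa.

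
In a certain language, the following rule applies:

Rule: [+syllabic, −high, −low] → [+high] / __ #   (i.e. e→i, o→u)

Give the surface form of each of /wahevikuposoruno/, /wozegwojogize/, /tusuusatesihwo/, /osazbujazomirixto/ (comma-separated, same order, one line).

/wahevikuposoruno/: /o/ is a mid vowel in word-final position, so it raises to [u]. → [wahevikuposorunu].
/wozegwojogize/: /e/ is a mid vowel in word-final position, so it raises to [i]. → [wozegwojogizi].
/tusuusatesihwo/: /o/ is a mid vowel in word-final position, so it raises to [u]. → [tusuusatesihwu].
/osazbujazomirixto/: /o/ is a mid vowel in word-final position, so it raises to [u]. → [osazbujazomirixtu].

wahevikuposorunu, wozegwojogizi, tusuusatesihwu, osazbujazomirixtu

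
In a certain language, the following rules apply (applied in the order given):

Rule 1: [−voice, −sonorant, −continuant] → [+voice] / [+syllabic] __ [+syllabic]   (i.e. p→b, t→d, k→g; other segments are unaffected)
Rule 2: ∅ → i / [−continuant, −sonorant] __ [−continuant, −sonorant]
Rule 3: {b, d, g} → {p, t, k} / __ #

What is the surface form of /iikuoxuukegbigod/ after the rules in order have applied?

iiguoxuugegibigot

Rule 1 (intervocalic voicing): /k/ is a voiceless stop between vowels /i/ and /u/, so it voices to [g]. /k/ is a voiceless stop between vowels /u/ and /e/, so it voices to [g]. /iikuoxuukegbigod/ → iiguoxuugegbigod.
Rule 2 (stop-cluster i-epenthesis): /g/ and /b/ form a stop–stop cluster, so [i] is inserted between them. /iiguoxuugegbigod/ → iiguoxuugegibigod.
Rule 3 (final devoicing): /d/ is a voiced stop in word-final position, so it devoices to [t]. /iiguoxuugegibigod/ → iiguoxuugegibigot.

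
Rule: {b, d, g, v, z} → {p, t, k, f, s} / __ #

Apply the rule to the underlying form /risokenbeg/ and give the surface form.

risokenbek

/g/ is a voiced obstruent in word-final position, so it devoices to [k].
Surface form: [risokenbek].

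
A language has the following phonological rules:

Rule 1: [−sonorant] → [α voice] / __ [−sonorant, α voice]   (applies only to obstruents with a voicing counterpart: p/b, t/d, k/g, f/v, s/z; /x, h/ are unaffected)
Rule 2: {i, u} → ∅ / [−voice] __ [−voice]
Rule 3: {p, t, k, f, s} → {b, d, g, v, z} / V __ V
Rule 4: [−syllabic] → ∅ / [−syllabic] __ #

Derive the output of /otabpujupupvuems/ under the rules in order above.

odappujububvuem

Rule 1 (regressive voicing assimilation): /b/ precedes the voiceless obstruent /p/, so it devoices to [p] by assimilation. /p/ precedes the voiced obstruent /v/, so it voices to [b] by assimilation. /otabpujupupvuems/ → otappujupubvuems.
Rule 2 (high vowel syncope): no segment meets the environment; /otappujupubvuems/ is unchanged.
Rule 3 (intervocalic voicing): /t/ is a voiceless obstruent between vowels /o/ and /a/, so it voices to [d]. /p/ is a voiceless obstruent between vowels /u/ and /u/, so it voices to [b]. /otappujupubvuems/ → odappujububvuems.
Rule 4 (final cluster simplification): /s/ is the second consonant of a word-final cluster /ms/, so it deletes. /odappujububvuems/ → odappujububvuem.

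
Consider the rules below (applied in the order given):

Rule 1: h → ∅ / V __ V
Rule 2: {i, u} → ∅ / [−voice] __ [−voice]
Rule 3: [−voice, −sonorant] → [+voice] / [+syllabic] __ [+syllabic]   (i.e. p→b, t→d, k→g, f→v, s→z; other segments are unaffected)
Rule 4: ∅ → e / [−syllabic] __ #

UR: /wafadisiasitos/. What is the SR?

wavadiziastose

Rule 1 (intervocalic h-deletion): no segment meets the environment; /wafadisiasitos/ is unchanged.
Rule 2 (high vowel syncope): /i/ is a high vowel flanked by voiceless consonants /s/ and /t/, so it deletes. /wafadisiasitos/ → wafadisiastos.
Rule 3 (intervocalic voicing): /f/ is a voiceless obstruent between vowels /a/ and /a/, so it voices to [v]. /s/ is a voiceless obstruent between vowels /i/ and /i/, so it voices to [z]. /wafadisiastos/ → wavadiziastos.
Rule 4 (final e-epenthesis): the form ends in the consonant /s/, so [e] is inserted word-finally. /wavadiziastos/ → wavadiziastose.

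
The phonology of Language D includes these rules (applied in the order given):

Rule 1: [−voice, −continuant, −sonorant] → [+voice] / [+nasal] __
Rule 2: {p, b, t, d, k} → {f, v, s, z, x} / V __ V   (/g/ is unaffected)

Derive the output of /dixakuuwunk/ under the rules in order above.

dixaxuuwung

Rule 1 (post-nasal voicing): /k/ is a voiceless stop immediately after the nasal /n/, so it voices to [g]. /dixakuuwunk/ → dixakuuwung.
Rule 2 (intervocalic spirantization): /k/ is a stop between vowels /a/ and /u/, so it spirantizes to the fricative [x]. /dixakuuwung/ → dixaxuuwung.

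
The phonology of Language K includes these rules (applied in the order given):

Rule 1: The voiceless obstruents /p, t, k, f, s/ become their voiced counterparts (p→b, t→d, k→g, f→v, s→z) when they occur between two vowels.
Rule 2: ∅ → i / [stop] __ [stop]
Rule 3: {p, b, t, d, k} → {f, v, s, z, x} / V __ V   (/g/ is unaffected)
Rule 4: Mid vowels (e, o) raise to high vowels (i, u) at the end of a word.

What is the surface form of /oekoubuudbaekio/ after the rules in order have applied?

oegouvuuzivaegiu

Rule 1 (intervocalic voicing): /k/ is a voiceless obstruent between vowels /e/ and /o/, so it voices to [g]. /k/ is a voiceless obstruent between vowels /e/ and /i/, so it voices to [g]. /oekoubuudbaekio/ → oegoubuudbaegio.
Rule 2 (stop-cluster i-epenthesis): /d/ and /b/ form a stop–stop cluster, so [i] is inserted between them. /oegoubuudbaegio/ → oegoubuudibaegio.
Rule 3 (intervocalic spirantization): /b/ is a stop between vowels /u/ and /u/, so it spirantizes to the fricative [v]. /d/ is a stop between vowels /u/ and /i/, so it spirantizes to the fricative [z]. /b/ is a stop between vowels /i/ and /a/, so it spirantizes to the fricative [v]. /oegoubuudibaegio/ → oegouvuuzivaegio.
Rule 4 (final vowel raising): /o/ is a mid vowel in word-final position, so it raises to [u]. /oegouvuuzivaegio/ → oegouvuuzivaegiu.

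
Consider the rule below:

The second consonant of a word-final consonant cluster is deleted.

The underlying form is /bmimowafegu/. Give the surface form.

bmimowafegu

No segment of /bmimowafegu/ meets the structural description of the rule, so the form surfaces unchanged.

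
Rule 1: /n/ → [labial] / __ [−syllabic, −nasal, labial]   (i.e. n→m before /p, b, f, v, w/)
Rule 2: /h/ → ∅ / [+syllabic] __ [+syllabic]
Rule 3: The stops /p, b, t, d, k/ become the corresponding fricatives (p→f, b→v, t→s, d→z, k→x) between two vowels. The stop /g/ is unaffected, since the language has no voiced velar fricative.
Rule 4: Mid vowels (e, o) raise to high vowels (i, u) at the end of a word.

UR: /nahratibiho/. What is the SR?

nahrasiviu

Rule 1 (nasal place assimilation): no segment meets the environment; /nahratibiho/ is unchanged.
Rule 2 (intervocalic h-deletion): /h/ occurs between vowels /i/ and /o/, so it deletes. /nahratibiho/ → nahratibio.
Rule 3 (intervocalic spirantization): /t/ is a stop between vowels /a/ and /i/, so it spirantizes to the fricative [s]. /b/ is a stop between vowels /i/ and /i/, so it spirantizes to the fricative [v]. /nahratibio/ → nahrasivio.
Rule 4 (final vowel raising): /o/ is a mid vowel in word-final position, so it raises to [u]. /nahrasivio/ → nahrasiviu.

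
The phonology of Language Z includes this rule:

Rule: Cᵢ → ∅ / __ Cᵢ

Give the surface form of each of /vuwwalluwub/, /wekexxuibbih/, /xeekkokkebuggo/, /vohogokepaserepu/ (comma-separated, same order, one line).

/vuwwalluwub/: /ww/ is a geminate; the first /w/ deletes. /ll/ is a geminate; the first /l/ deletes. → [vuwaluwub].
/wekexxuibbih/: /xx/ is a geminate; the first /x/ deletes. /bb/ is a geminate; the first /b/ deletes. → [wekexuibih].
/xeekkokkebuggo/: /kk/ is a geminate; the first /k/ deletes. /kk/ is a geminate; the first /k/ deletes. /gg/ is a geminate; the first /g/ deletes. → [xeekokebugo].
/vohogokepaserepu/: the rule's environment is not met; surfaces unchanged as [vohogokepaserepu].

vuwaluwub, wekexuibih, xeekokebugo, vohogokepaserepu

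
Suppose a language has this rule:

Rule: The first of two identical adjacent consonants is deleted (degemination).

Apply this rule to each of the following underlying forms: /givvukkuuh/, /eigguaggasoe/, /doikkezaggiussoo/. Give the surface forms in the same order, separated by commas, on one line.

/givvukkuuh/: /vv/ is a geminate; the first /v/ deletes. /kk/ is a geminate; the first /k/ deletes. → [givukuuh].
/eigguaggasoe/: /gg/ is a geminate; the first /g/ deletes. /gg/ is a geminate; the first /g/ deletes. → [eiguagasoe].
/doikkezaggiussoo/: /kk/ is a geminate; the first /k/ deletes. /gg/ is a geminate; the first /g/ deletes. /ss/ is a geminate; the first /s/ deletes. → [doikezagiusoo].

givukuuh, eiguagasoe, doikezagiusoo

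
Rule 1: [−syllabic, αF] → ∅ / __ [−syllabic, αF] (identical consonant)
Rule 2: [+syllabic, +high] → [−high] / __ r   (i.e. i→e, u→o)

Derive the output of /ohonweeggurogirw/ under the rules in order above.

Rule 1 (degemination): /gg/ is a geminate; the first /g/ deletes. /ohonweeggurogirw/ → ohonweegurogirw.
Rule 2 (pre-rhotic lowering): /u/ is a high vowel immediately before /r/, so it lowers to [o]. /i/ is a high vowel immediately before /r/, so it lowers to [e]. /ohonweegurogirw/ → ohonweegorogerw.

ohonweegorogerw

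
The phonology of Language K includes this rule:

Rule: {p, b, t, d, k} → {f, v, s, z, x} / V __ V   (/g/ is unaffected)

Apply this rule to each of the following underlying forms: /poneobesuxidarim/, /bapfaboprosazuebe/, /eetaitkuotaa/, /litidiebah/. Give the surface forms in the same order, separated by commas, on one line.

poneovesuxizarim, bapfavoprosazueve, eesaitkuosaa, lisizievah

/poneobesuxidarim/: /b/ is a stop between vowels /o/ and /e/, so it spirantizes to the fricative [v]. /d/ is a stop between vowels /i/ and /a/, so it spirantizes to the fricative [z]. → [poneovesuxizarim].
/bapfaboprosazuebe/: /b/ is a stop between vowels /a/ and /o/, so it spirantizes to the fricative [v]. /b/ is a stop between vowels /e/ and /e/, so it spirantizes to the fricative [v]. → [bapfavoprosazueve].
/eetaitkuotaa/: /t/ is a stop between vowels /e/ and /a/, so it spirantizes to the fricative [s]. /t/ is a stop between vowels /o/ and /a/, so it spirantizes to the fricative [s]. → [eesaitkuosaa].
/litidiebah/: /t/ is a stop between vowels /i/ and /i/, so it spirantizes to the fricative [s]. /d/ is a stop between vowels /i/ and /i/, so it spirantizes to the fricative [z]. /b/ is a stop between vowels /e/ and /a/, so it spirantizes to the fricative [v]. → [lisizievah].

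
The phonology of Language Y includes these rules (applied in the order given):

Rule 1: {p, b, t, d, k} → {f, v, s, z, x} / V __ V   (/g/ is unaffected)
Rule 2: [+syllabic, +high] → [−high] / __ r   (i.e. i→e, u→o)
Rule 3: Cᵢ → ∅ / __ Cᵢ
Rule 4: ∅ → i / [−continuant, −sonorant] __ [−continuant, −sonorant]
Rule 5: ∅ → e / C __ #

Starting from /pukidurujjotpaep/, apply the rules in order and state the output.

puxizorujotipaepe

Rule 1 (intervocalic spirantization): /k/ is a stop between vowels /u/ and /i/, so it spirantizes to the fricative [x]. /d/ is a stop between vowels /i/ and /u/, so it spirantizes to the fricative [z]. /pukidurujjotpaep/ → puxizurujjotpaep.
Rule 2 (pre-rhotic lowering): /u/ is a high vowel immediately before /r/, so it lowers to [o]. /puxizurujjotpaep/ → puxizorujjotpaep.
Rule 3 (degemination): /jj/ is a geminate; the first /j/ deletes. /puxizorujjotpaep/ → puxizorujotpaep.
Rule 4 (stop-cluster i-epenthesis): /t/ and /p/ form a stop–stop cluster, so [i] is inserted between them. /puxizorujotpaep/ → puxizorujotipaep.
Rule 5 (final e-epenthesis): the form ends in the consonant /p/, so [e] is inserted word-finally. /puxizorujotipaep/ → puxizorujotipaepe.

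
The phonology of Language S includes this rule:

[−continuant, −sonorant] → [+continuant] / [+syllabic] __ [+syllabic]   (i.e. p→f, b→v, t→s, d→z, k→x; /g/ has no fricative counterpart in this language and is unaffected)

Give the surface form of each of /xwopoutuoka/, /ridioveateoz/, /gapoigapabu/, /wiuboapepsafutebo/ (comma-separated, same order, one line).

xwofousuoxa, rizioveaseoz, gafoigafavu, wiuvoafepsafusevo

/xwopoutuoka/: /p/ is a stop between vowels /o/ and /o/, so it spirantizes to the fricative [f]. /t/ is a stop between vowels /u/ and /u/, so it spirantizes to the fricative [s]. /k/ is a stop between vowels /o/ and /a/, so it spirantizes to the fricative [x]. → [xwofousuoxa].
/ridioveateoz/: /d/ is a stop between vowels /i/ and /i/, so it spirantizes to the fricative [z]. /t/ is a stop between vowels /a/ and /e/, so it spirantizes to the fricative [s]. → [rizioveaseoz].
/gapoigapabu/: /p/ is a stop between vowels /a/ and /o/, so it spirantizes to the fricative [f]. /p/ is a stop between vowels /a/ and /a/, so it spirantizes to the fricative [f]. /b/ is a stop between vowels /a/ and /u/, so it spirantizes to the fricative [v]. → [gafoigafavu].
/wiuboapepsafutebo/: /b/ is a stop between vowels /u/ and /o/, so it spirantizes to the fricative [v]. /p/ is a stop between vowels /a/ and /e/, so it spirantizes to the fricative [f]. /t/ is a stop between vowels /u/ and /e/, so it spirantizes to the fricative [s]. /b/ is a stop between vowels /e/ and /o/, so it spirantizes to the fricative [v]. → [wiuvoafepsafusevo].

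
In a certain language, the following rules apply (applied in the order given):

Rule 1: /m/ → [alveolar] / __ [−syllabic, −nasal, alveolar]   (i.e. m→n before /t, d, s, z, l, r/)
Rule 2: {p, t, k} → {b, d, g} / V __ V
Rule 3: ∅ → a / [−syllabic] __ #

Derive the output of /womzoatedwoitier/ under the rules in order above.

Rule 1 (nasal place assimilation): /m/ precedes the alveolar consonant /z/, so it assimilates in place to [n]. /womzoatedwoitier/ → wonzoatedwoitier.
Rule 2 (intervocalic voicing): /t/ is a voiceless stop between vowels /a/ and /e/, so it voices to [d]. /t/ is a voiceless stop between vowels /i/ and /i/, so it voices to [d]. /wonzoatedwoitier/ → wonzoadedwoidier.
Rule 3 (final a-epenthesis): the form ends in the consonant /r/, so [a] is inserted word-finally. /wonzoadedwoidier/ → wonzoadedwoidiera.

wonzoadedwoidiera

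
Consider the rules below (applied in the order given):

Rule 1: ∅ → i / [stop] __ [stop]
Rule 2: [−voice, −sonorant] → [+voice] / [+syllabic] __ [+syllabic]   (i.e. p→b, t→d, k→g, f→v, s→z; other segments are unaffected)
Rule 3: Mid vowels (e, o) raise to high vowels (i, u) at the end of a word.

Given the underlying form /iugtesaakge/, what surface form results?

Rule 1 (stop-cluster i-epenthesis): /g/ and /t/ form a stop–stop cluster, so [i] is inserted between them. /k/ and /g/ form a stop–stop cluster, so [i] is inserted between them. /iugtesaakge/ → iugitesaakige.
Rule 2 (intervocalic voicing): /t/ is a voiceless obstruent between vowels /i/ and /e/, so it voices to [d]. /s/ is a voiceless obstruent between vowels /e/ and /a/, so it voices to [z]. /k/ is a voiceless obstruent between vowels /a/ and /i/, so it voices to [g]. /iugitesaakige/ → iugidezaagige.
Rule 3 (final vowel raising): /e/ is a mid vowel in word-final position, so it raises to [i]. /iugidezaagige/ → iugidezaagigi.

iugidezaagigi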